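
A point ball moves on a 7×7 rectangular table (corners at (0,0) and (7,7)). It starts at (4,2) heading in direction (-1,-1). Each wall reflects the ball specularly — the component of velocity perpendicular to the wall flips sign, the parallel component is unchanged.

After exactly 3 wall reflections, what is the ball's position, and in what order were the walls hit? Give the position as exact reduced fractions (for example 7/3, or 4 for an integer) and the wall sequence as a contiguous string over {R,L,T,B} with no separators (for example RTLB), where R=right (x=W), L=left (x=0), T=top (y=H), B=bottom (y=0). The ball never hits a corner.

1. t=2 → B at (2,0); v=(-1,1)
2. t=2 → L at (0,2); v=(1,1)
3. t=5 → T at (5,7); v=(1,-1)

Final position: (5,7)
Wall sequence: BLT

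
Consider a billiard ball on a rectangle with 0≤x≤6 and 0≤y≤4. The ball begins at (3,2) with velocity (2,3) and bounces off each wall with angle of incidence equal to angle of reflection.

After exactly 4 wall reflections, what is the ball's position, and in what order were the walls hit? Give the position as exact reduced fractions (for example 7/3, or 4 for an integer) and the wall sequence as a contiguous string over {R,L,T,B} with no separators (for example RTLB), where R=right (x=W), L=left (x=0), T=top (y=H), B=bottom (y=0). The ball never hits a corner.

Final position: (7/3,4)
Wall sequence: TRBT

1. t=2/3 → T at (13/3,4); v=(2,-3)
2. t=5/6 → R at (6,3/2); v=(-2,-3)
3. t=1/2 → B at (5,0); v=(-2,3)
4. t=4/3 → T at (7/3,4); v=(-2,-3)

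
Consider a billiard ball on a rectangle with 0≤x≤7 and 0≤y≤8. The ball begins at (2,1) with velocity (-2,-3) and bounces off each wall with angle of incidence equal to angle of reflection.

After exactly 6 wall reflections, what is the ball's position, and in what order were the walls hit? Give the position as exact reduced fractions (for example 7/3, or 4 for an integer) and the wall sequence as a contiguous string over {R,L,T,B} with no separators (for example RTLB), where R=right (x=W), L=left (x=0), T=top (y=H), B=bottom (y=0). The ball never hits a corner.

1. t=1/3 → B at (4/3,0); v=(-2,3)
2. t=2/3 → L at (0,2); v=(2,3)
3. t=2 → T at (4,8); v=(2,-3)
4. t=3/2 → R at (7,7/2); v=(-2,-3)
5. t=7/6 → B at (14/3,0); v=(-2,3)
6. t=7/3 → L at (0,7); v=(2,3)

Final position: (0,7)
Wall sequence: BLTRBL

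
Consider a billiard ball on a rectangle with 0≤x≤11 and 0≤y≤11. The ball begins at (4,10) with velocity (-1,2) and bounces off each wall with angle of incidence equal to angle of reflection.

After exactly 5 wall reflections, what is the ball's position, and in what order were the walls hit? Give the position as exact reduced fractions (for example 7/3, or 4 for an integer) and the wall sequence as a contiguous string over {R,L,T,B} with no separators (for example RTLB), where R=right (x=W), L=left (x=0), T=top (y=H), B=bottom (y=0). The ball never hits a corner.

1. t=1/2 → T at (7/2,11); v=(-1,-2)
2. t=7/2 → L at (0,4); v=(1,-2)
3. t=2 → B at (2,0); v=(1,2)
4. t=11/2 → T at (15/2,11); v=(1,-2)
5. t=7/2 → R at (11,4); v=(-1,-2)

Final position: (11,4)
Wall sequence: TLBTR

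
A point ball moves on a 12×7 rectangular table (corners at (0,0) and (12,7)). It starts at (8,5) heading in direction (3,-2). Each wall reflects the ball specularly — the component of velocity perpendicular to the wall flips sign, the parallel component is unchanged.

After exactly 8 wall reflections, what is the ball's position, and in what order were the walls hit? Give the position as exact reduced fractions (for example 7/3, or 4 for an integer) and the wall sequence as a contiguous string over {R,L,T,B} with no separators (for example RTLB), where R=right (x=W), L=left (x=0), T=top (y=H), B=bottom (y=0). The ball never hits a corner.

Final position: (0,19/3)
Wall sequence: RBLTRBTL

1. t=4/3 → R at (12,7/3); v=(-3,-2)
2. t=7/6 → B at (17/2,0); v=(-3,2)
3. t=17/6 → L at (0,17/3); v=(3,2)
4. t=2/3 → T at (2,7); v=(3,-2)
5. t=10/3 → R at (12,1/3); v=(-3,-2)
6. t=1/6 → B at (23/2,0); v=(-3,2)
7. t=7/2 → T at (1,7); v=(-3,-2)
8. t=1/3 → L at (0,19/3); v=(3,-2)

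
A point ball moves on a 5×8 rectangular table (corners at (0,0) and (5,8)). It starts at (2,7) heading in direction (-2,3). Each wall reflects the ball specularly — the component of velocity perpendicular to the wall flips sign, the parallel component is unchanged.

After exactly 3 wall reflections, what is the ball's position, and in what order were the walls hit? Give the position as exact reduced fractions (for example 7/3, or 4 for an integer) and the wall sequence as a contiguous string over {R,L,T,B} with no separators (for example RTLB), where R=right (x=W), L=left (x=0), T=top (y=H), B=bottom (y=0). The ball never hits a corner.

Final position: (4,0)
Wall sequence: TLB

1. t=1/3 → T at (4/3,8); v=(-2,-3)
2. t=2/3 → L at (0,6); v=(2,-3)
3. t=2 → B at (4,0); v=(2,3)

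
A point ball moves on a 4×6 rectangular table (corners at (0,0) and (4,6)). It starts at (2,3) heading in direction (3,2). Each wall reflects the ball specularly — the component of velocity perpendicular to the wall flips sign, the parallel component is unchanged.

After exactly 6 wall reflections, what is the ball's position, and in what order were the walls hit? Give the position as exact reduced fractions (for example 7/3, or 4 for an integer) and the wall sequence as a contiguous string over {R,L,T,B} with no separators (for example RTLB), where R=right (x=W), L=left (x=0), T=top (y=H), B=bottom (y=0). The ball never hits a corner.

1. t=2/3 → R at (4,13/3); v=(-3,2)
2. t=5/6 → T at (3/2,6); v=(-3,-2)
3. t=1/2 → L at (0,5); v=(3,-2)
4. t=4/3 → R at (4,7/3); v=(-3,-2)
5. t=7/6 → B at (1/2,0); v=(-3,2)
6. t=1/6 → L at (0,1/3); v=(3,2)

Final position: (0,1/3)
Wall sequence: RTLRBL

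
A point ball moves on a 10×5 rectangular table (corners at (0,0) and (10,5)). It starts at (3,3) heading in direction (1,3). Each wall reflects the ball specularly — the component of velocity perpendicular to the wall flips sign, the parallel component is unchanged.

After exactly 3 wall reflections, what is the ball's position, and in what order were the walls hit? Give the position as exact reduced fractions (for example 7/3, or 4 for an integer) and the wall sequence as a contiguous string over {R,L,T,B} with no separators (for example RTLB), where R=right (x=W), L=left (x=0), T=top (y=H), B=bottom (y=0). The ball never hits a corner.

1. t=2/3 → T at (11/3,5); v=(1,-3)
2. t=5/3 → B at (16/3,0); v=(1,3)
3. t=5/3 → T at (7,5); v=(1,-3)

Final position: (7,5)
Wall sequence: TBT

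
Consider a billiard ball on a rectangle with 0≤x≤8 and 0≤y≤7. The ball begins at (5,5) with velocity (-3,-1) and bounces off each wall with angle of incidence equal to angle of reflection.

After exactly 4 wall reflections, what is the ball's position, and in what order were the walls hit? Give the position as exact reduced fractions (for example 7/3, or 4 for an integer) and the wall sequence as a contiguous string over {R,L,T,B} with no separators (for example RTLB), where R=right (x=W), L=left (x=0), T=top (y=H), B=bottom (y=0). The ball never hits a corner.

Final position: (0,2)
Wall sequence: LRBL

1. t=5/3 → L at (0,10/3); v=(3,-1)
2. t=8/3 → R at (8,2/3); v=(-3,-1)
3. t=2/3 → B at (6,0); v=(-3,1)
4. t=2 → L at (0,2); v=(3,1)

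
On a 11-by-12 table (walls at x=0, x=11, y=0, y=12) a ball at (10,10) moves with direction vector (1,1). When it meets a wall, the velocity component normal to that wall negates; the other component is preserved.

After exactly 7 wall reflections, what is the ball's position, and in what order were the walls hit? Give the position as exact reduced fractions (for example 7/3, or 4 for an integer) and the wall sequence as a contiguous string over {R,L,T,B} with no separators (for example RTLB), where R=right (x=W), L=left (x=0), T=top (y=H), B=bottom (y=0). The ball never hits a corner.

Final position: (0,4)
Wall sequence: RTLBRTL

1. t=1 → R at (11,11); v=(-1,1)
2. t=1 → T at (10,12); v=(-1,-1)
3. t=10 → L at (0,2); v=(1,-1)
4. t=2 → B at (2,0); v=(1,1)
5. t=9 → R at (11,9); v=(-1,1)
6. t=3 → T at (8,12); v=(-1,-1)
7. t=8 → L at (0,4); v=(1,-1)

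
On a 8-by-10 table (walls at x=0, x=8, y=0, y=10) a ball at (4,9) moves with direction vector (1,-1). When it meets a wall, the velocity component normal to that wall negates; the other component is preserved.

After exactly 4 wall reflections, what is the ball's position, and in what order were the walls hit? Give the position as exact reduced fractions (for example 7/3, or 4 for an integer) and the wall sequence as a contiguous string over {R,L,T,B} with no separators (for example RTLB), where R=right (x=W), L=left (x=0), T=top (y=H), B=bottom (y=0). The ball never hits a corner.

Final position: (7,10)
Wall sequence: RBLT

1. t=4 → R at (8,5); v=(-1,-1)
2. t=5 → B at (3,0); v=(-1,1)
3. t=3 → L at (0,3); v=(1,1)
4. t=7 → T at (7,10); v=(1,-1)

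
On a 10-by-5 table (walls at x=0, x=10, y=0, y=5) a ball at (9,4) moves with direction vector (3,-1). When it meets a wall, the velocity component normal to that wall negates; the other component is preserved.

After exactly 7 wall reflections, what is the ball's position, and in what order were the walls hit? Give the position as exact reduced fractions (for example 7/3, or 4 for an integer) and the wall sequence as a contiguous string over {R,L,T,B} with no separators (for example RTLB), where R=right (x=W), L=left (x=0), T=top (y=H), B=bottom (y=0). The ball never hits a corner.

1. t=1/3 → R at (10,11/3); v=(-3,-1)
2. t=10/3 → L at (0,1/3); v=(3,-1)
3. t=1/3 → B at (1,0); v=(3,1)
4. t=3 → R at (10,3); v=(-3,1)
5. t=2 → T at (4,5); v=(-3,-1)
6. t=4/3 → L at (0,11/3); v=(3,-1)
7. t=10/3 → R at (10,1/3); v=(-3,-1)

Final position: (10,1/3)
Wall sequence: RLBRTLR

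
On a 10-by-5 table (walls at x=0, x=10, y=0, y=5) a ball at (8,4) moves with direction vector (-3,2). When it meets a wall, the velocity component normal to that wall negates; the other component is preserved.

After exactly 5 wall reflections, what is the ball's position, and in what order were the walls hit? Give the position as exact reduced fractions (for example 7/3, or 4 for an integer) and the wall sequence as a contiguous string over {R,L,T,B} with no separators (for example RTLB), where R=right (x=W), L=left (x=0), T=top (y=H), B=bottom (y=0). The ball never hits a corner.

Final position: (10,4)
Wall sequence: TLBTR

1. t=1/2 → T at (13/2,5); v=(-3,-2)
2. t=13/6 → L at (0,2/3); v=(3,-2)
3. t=1/3 → B at (1,0); v=(3,2)
4. t=5/2 → T at (17/2,5); v=(3,-2)
5. t=1/2 → R at (10,4); v=(-3,-2)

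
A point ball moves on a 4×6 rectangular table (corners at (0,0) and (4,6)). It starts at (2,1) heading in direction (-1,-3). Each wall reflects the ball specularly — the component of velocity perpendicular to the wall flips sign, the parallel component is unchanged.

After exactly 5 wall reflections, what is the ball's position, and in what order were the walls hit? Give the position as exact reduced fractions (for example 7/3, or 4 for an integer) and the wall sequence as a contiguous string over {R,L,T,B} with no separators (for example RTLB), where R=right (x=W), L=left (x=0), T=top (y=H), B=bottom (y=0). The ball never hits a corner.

1. t=1/3 → B at (5/3,0); v=(-1,3)
2. t=5/3 → L at (0,5); v=(1,3)
3. t=1/3 → T at (1/3,6); v=(1,-3)
4. t=2 → B at (7/3,0); v=(1,3)
5. t=5/3 → R at (4,5); v=(-1,3)

Final position: (4,5)
Wall sequence: BLTBR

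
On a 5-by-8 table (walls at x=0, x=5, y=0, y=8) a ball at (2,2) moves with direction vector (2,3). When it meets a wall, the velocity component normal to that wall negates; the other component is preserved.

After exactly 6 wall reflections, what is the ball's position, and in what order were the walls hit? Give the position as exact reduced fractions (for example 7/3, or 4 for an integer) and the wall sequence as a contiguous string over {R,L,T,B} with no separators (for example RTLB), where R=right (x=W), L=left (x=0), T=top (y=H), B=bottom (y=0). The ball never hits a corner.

1. t=3/2 → R at (5,13/2); v=(-2,3)
2. t=1/2 → T at (4,8); v=(-2,-3)
3. t=2 → L at (0,2); v=(2,-3)
4. t=2/3 → B at (4/3,0); v=(2,3)
5. t=11/6 → R at (5,11/2); v=(-2,3)
6. t=5/6 → T at (10/3,8); v=(-2,-3)

Final position: (10/3,8)
Wall sequence: RTLBRT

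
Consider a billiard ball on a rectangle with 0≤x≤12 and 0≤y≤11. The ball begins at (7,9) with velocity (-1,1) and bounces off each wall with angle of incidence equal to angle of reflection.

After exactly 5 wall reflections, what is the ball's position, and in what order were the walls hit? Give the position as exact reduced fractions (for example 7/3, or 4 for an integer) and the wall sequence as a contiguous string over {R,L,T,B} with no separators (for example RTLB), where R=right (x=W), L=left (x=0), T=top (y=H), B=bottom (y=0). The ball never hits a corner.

Final position: (7,11)
Wall sequence: TLBRT

1. t=2 → T at (5,11); v=(-1,-1)
2. t=5 → L at (0,6); v=(1,-1)
3. t=6 → B at (6,0); v=(1,1)
4. t=6 → R at (12,6); v=(-1,1)
5. t=5 → T at (7,11); v=(-1,-1)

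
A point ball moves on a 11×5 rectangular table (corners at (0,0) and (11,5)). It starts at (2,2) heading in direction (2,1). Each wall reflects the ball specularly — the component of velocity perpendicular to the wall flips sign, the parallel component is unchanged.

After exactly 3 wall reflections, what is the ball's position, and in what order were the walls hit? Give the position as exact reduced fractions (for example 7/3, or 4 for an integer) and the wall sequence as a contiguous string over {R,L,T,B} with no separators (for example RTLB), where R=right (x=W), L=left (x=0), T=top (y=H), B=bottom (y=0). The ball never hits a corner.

1. t=3 → T at (8,5); v=(2,-1)
2. t=3/2 → R at (11,7/2); v=(-2,-1)
3. t=7/2 → B at (4,0); v=(-2,1)

Final position: (4,0)
Wall sequence: TRB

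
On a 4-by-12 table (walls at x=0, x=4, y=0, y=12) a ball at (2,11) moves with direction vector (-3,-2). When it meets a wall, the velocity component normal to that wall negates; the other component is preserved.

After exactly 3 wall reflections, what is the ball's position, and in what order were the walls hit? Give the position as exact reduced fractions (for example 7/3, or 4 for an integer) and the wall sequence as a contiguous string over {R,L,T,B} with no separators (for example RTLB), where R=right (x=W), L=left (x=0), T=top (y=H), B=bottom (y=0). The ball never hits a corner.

Final position: (0,13/3)
Wall sequence: LRL

1. t=2/3 → L at (0,29/3); v=(3,-2)
2. t=4/3 → R at (4,7); v=(-3,-2)
3. t=4/3 → L at (0,13/3); v=(3,-2)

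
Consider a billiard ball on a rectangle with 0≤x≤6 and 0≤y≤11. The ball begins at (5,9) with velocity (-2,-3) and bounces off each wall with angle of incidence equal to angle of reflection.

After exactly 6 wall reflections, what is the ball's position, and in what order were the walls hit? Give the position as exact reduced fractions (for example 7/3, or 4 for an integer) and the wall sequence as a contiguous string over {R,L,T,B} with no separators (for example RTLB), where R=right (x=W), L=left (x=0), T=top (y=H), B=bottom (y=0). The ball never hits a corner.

Final position: (11/3,0)
Wall sequence: LBRTLB

1. t=5/2 → L at (0,3/2); v=(2,-3)
2. t=1/2 → B at (1,0); v=(2,3)
3. t=5/2 → R at (6,15/2); v=(-2,3)
4. t=7/6 → T at (11/3,11); v=(-2,-3)
5. t=11/6 → L at (0,11/2); v=(2,-3)
6. t=11/6 → B at (11/3,0); v=(2,3)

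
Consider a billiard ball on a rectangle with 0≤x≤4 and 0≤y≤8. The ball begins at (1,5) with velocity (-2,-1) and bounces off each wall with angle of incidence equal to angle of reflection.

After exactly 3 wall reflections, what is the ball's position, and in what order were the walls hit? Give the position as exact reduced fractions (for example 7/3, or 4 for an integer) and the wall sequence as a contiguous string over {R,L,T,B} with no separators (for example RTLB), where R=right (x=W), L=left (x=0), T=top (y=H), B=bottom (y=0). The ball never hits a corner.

1. t=1/2 → L at (0,9/2); v=(2,-1)
2. t=2 → R at (4,5/2); v=(-2,-1)
3. t=2 → L at (0,1/2); v=(2,-1)

Final position: (0,1/2)
Wall sequence: LRL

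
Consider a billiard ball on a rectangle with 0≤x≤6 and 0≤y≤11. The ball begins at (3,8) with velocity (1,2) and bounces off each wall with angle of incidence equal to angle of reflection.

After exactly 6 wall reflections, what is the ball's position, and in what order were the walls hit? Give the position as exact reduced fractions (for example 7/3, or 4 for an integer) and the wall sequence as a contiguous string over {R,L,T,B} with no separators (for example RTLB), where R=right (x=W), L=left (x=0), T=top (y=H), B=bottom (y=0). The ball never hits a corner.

Final position: (6,6)
Wall sequence: TRBLTR

1. t=3/2 → T at (9/2,11); v=(1,-2)
2. t=3/2 → R at (6,8); v=(-1,-2)
3. t=4 → B at (2,0); v=(-1,2)
4. t=2 → L at (0,4); v=(1,2)
5. t=7/2 → T at (7/2,11); v=(1,-2)
6. t=5/2 → R at (6,6); v=(-1,-2)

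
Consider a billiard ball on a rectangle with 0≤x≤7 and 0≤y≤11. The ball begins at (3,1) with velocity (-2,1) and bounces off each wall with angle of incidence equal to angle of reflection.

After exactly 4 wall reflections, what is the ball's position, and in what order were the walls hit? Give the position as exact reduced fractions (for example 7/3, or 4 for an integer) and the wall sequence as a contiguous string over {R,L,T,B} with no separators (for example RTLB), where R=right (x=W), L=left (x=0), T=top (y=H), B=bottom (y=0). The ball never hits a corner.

1. t=3/2 → L at (0,5/2); v=(2,1)
2. t=7/2 → R at (7,6); v=(-2,1)
3. t=7/2 → L at (0,19/2); v=(2,1)
4. t=3/2 → T at (3,11); v=(2,-1)

Final position: (3,11)
Wall sequence: LRLT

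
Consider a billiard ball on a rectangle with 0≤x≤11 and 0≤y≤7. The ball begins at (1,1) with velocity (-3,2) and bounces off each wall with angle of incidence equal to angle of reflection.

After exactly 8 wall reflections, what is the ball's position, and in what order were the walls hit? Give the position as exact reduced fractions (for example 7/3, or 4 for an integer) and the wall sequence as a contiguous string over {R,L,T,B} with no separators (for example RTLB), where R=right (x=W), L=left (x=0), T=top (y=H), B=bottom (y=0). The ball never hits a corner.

1. t=1/3 → L at (0,5/3); v=(3,2)
2. t=8/3 → T at (8,7); v=(3,-2)
3. t=1 → R at (11,5); v=(-3,-2)
4. t=5/2 → B at (7/2,0); v=(-3,2)
5. t=7/6 → L at (0,7/3); v=(3,2)
6. t=7/3 → T at (7,7); v=(3,-2)
7. t=4/3 → R at (11,13/3); v=(-3,-2)
8. t=13/6 → B at (9/2,0); v=(-3,2)

Final position: (9/2,0)
Wall sequence: LTRBLTRB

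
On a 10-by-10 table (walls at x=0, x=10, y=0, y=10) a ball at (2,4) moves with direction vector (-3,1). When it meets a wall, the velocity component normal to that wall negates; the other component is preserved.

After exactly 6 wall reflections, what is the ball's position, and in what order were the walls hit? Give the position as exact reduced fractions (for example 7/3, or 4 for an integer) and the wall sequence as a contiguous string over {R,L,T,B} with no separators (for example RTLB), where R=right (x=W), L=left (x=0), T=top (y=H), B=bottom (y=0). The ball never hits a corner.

1. t=2/3 → L at (0,14/3); v=(3,1)
2. t=10/3 → R at (10,8); v=(-3,1)
3. t=2 → T at (4,10); v=(-3,-1)
4. t=4/3 → L at (0,26/3); v=(3,-1)
5. t=10/3 → R at (10,16/3); v=(-3,-1)
6. t=10/3 → L at (0,2); v=(3,-1)

Final position: (0,2)
Wall sequence: LRTLRL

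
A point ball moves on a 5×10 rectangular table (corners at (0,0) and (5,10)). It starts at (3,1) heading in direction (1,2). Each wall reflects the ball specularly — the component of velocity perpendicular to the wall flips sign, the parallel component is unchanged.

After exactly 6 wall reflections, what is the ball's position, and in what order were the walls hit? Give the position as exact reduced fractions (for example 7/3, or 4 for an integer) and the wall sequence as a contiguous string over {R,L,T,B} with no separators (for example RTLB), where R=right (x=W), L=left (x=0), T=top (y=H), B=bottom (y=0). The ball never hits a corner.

1. t=2 → R at (5,5); v=(-1,2)
2. t=5/2 → T at (5/2,10); v=(-1,-2)
3. t=5/2 → L at (0,5); v=(1,-2)
4. t=5/2 → B at (5/2,0); v=(1,2)
5. t=5/2 → R at (5,5); v=(-1,2)
6. t=5/2 → T at (5/2,10); v=(-1,-2)

Final position: (5/2,10)
Wall sequence: RTLBRT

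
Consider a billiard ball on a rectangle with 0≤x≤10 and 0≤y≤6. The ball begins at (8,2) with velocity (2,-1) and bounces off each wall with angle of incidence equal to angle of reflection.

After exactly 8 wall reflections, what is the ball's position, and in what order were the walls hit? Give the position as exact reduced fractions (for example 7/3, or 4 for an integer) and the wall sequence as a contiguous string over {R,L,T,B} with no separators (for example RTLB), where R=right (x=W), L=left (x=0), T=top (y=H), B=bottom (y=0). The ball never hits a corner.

1. t=1 → R at (10,1); v=(-2,-1)
2. t=1 → B at (8,0); v=(-2,1)
3. t=4 → L at (0,4); v=(2,1)
4. t=2 → T at (4,6); v=(2,-1)
5. t=3 → R at (10,3); v=(-2,-1)
6. t=3 → B at (4,0); v=(-2,1)
7. t=2 → L at (0,2); v=(2,1)
8. t=4 → T at (8,6); v=(2,-1)

Final position: (8,6)
Wall sequence: RBLTRBLT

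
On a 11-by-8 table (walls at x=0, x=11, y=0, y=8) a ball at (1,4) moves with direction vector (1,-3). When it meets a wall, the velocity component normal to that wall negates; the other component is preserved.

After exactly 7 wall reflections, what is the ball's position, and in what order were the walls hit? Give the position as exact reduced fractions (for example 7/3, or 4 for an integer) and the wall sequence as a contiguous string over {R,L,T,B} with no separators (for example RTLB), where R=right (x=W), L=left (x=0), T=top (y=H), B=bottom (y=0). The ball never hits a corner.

1. t=4/3 → B at (7/3,0); v=(1,3)
2. t=8/3 → T at (5,8); v=(1,-3)
3. t=8/3 → B at (23/3,0); v=(1,3)
4. t=8/3 → T at (31/3,8); v=(1,-3)
5. t=2/3 → R at (11,6); v=(-1,-3)
6. t=2 → B at (9,0); v=(-1,3)
7. t=8/3 → T at (19/3,8); v=(-1,-3)

Final position: (19/3,8)
Wall sequence: BTBTRBT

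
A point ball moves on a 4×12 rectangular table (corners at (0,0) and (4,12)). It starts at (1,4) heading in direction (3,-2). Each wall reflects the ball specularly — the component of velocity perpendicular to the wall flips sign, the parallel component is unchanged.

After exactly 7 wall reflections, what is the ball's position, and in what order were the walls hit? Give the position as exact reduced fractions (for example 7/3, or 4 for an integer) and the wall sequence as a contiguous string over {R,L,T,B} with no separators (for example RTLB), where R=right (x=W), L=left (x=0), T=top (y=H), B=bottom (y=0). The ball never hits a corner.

Final position: (0,34/3)
Wall sequence: RBLRLRL

1. t=1 → R at (4,2); v=(-3,-2)
2. t=1 → B at (1,0); v=(-3,2)
3. t=1/3 → L at (0,2/3); v=(3,2)
4. t=4/3 → R at (4,10/3); v=(-3,2)
5. t=4/3 → L at (0,6); v=(3,2)
6. t=4/3 → R at (4,26/3); v=(-3,2)
7. t=4/3 → L at (0,34/3); v=(3,2)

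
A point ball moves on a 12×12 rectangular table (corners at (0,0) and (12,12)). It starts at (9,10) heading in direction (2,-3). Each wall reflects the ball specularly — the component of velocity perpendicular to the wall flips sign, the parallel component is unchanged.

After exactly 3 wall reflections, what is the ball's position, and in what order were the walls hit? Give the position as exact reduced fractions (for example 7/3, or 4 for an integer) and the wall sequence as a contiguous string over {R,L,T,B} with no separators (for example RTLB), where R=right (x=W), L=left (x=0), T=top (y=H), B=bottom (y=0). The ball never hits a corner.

Final position: (1/3,12)
Wall sequence: RBT

1. t=3/2 → R at (12,11/2); v=(-2,-3)
2. t=11/6 → B at (25/3,0); v=(-2,3)
3. t=4 → T at (1/3,12); v=(-2,-3)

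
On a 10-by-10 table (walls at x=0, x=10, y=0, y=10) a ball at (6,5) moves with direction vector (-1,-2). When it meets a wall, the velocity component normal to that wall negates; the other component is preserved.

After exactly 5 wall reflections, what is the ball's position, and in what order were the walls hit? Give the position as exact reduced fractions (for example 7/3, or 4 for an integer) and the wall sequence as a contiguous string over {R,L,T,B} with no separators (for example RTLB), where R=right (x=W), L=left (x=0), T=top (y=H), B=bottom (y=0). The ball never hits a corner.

Final position: (10,7)
Wall sequence: BLTBR

1. t=5/2 → B at (7/2,0); v=(-1,2)
2. t=7/2 → L at (0,7); v=(1,2)
3. t=3/2 → T at (3/2,10); v=(1,-2)
4. t=5 → B at (13/2,0); v=(1,2)
5. t=7/2 → R at (10,7); v=(-1,2)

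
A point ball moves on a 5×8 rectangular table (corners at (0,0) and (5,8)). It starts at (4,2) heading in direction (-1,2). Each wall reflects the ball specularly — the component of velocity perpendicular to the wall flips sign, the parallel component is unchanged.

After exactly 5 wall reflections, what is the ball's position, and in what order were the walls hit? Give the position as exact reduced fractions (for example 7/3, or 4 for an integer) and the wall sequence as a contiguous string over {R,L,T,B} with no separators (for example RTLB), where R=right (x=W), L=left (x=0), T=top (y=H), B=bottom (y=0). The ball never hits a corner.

Final position: (3,8)
Wall sequence: TLBRT

1. t=3 → T at (1,8); v=(-1,-2)
2. t=1 → L at (0,6); v=(1,-2)
3. t=3 → B at (3,0); v=(1,2)
4. t=2 → R at (5,4); v=(-1,2)
5. t=2 → T at (3,8); v=(-1,-2)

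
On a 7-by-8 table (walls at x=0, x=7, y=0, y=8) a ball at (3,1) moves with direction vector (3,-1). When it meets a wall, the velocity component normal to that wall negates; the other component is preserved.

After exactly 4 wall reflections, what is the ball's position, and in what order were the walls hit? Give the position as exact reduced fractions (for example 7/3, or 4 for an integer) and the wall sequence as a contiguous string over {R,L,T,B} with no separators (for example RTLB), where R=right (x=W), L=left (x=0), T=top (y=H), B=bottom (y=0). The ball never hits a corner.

1. t=1 → B at (6,0); v=(3,1)
2. t=1/3 → R at (7,1/3); v=(-3,1)
3. t=7/3 → L at (0,8/3); v=(3,1)
4. t=7/3 → R at (7,5); v=(-3,1)

Final position: (7,5)
Wall sequence: BRLR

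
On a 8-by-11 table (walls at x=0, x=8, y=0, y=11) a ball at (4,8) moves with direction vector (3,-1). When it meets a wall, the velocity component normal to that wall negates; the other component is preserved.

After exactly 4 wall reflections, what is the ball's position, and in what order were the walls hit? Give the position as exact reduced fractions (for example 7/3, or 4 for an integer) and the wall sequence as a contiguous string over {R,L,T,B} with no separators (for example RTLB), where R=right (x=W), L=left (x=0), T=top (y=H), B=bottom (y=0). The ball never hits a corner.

Final position: (4,0)
Wall sequence: RLRB

1. t=4/3 → R at (8,20/3); v=(-3,-1)
2. t=8/3 → L at (0,4); v=(3,-1)
3. t=8/3 → R at (8,4/3); v=(-3,-1)
4. t=4/3 → B at (4,0); v=(-3,1)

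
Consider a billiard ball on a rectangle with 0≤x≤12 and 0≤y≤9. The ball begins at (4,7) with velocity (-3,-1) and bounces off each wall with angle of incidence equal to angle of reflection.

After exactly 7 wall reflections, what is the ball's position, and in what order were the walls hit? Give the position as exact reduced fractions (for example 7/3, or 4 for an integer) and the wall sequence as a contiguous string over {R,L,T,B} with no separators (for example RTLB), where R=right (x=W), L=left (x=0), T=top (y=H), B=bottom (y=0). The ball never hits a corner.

Final position: (0,23/3)
Wall sequence: LRBLRTL

1. t=4/3 → L at (0,17/3); v=(3,-1)
2. t=4 → R at (12,5/3); v=(-3,-1)
3. t=5/3 → B at (7,0); v=(-3,1)
4. t=7/3 → L at (0,7/3); v=(3,1)
5. t=4 → R at (12,19/3); v=(-3,1)
6. t=8/3 → T at (4,9); v=(-3,-1)
7. t=4/3 → L at (0,23/3); v=(3,-1)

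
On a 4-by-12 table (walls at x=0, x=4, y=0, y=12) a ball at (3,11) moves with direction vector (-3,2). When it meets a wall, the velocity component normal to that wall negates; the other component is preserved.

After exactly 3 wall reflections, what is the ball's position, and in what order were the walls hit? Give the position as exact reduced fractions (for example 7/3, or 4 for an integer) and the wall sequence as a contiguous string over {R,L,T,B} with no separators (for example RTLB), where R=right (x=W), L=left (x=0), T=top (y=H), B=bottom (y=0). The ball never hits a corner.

Final position: (4,25/3)
Wall sequence: TLR

1. t=1/2 → T at (3/2,12); v=(-3,-2)
2. t=1/2 → L at (0,11); v=(3,-2)
3. t=4/3 → R at (4,25/3); v=(-3,-2)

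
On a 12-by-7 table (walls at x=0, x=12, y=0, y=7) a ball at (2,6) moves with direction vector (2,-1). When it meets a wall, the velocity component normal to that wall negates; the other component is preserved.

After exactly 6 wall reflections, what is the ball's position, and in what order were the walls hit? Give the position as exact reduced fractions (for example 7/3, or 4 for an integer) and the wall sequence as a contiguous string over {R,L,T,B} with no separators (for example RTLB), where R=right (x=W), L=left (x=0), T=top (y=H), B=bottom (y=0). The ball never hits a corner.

1. t=5 → R at (12,1); v=(-2,-1)
2. t=1 → B at (10,0); v=(-2,1)
3. t=5 → L at (0,5); v=(2,1)
4. t=2 → T at (4,7); v=(2,-1)
5. t=4 → R at (12,3); v=(-2,-1)
6. t=3 → B at (6,0); v=(-2,1)

Final position: (6,0)
Wall sequence: RBLTRB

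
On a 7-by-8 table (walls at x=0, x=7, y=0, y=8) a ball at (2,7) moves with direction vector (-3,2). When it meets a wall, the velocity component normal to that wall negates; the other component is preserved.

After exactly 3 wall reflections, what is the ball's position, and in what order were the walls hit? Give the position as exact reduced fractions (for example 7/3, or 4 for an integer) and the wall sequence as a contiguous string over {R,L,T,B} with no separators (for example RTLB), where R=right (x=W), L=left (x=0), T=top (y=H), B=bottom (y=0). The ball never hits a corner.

1. t=1/2 → T at (1/2,8); v=(-3,-2)
2. t=1/6 → L at (0,23/3); v=(3,-2)
3. t=7/3 → R at (7,3); v=(-3,-2)

Final position: (7,3)
Wall sequence: TLR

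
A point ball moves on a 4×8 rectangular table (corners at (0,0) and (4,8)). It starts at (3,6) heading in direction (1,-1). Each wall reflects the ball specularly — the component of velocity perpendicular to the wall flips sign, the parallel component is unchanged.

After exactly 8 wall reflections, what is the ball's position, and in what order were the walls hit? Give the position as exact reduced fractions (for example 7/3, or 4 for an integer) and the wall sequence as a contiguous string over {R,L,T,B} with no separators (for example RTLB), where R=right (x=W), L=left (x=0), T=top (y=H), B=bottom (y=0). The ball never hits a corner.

Final position: (0,1)
Wall sequence: RLBRLTRL

1. t=1 → R at (4,5); v=(-1,-1)
2. t=4 → L at (0,1); v=(1,-1)
3. t=1 → B at (1,0); v=(1,1)
4. t=3 → R at (4,3); v=(-1,1)
5. t=4 → L at (0,7); v=(1,1)
6. t=1 → T at (1,8); v=(1,-1)
7. t=3 → R at (4,5); v=(-1,-1)
8. t=4 → L at (0,1); v=(1,-1)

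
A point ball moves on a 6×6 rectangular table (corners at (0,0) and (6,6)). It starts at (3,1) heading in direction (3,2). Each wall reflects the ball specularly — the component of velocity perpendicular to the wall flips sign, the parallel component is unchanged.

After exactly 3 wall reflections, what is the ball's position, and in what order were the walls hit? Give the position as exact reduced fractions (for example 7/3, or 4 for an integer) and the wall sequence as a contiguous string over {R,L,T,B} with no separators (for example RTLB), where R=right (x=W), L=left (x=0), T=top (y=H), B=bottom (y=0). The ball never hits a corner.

Final position: (0,5)
Wall sequence: RTL

1. t=1 → R at (6,3); v=(-3,2)
2. t=3/2 → T at (3/2,6); v=(-3,-2)
3. t=1/2 → L at (0,5); v=(3,-2)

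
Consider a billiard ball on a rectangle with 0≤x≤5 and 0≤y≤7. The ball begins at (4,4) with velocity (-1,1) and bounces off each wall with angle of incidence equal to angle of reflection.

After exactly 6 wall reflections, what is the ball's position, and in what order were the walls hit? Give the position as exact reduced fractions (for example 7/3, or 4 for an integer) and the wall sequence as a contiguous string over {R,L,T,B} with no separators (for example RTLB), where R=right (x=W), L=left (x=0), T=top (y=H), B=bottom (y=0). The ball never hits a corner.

Final position: (3,7)
Wall sequence: TLRBLT

1. t=3 → T at (1,7); v=(-1,-1)
2. t=1 → L at (0,6); v=(1,-1)
3. t=5 → R at (5,1); v=(-1,-1)
4. t=1 → B at (4,0); v=(-1,1)
5. t=4 → L at (0,4); v=(1,1)
6. t=3 → T at (3,7); v=(1,-1)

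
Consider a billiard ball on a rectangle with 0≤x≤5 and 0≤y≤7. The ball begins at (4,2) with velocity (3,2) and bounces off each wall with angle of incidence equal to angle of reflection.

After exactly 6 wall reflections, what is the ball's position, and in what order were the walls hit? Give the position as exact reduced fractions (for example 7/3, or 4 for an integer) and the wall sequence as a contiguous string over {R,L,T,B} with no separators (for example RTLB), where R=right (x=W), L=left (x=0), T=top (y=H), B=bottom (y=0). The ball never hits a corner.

Final position: (2,0)
Wall sequence: RLTRLB

1. t=1/3 → R at (5,8/3); v=(-3,2)
2. t=5/3 → L at (0,6); v=(3,2)
3. t=1/2 → T at (3/2,7); v=(3,-2)
4. t=7/6 → R at (5,14/3); v=(-3,-2)
5. t=5/3 → L at (0,4/3); v=(3,-2)
6. t=2/3 → B at (2,0); v=(3,2)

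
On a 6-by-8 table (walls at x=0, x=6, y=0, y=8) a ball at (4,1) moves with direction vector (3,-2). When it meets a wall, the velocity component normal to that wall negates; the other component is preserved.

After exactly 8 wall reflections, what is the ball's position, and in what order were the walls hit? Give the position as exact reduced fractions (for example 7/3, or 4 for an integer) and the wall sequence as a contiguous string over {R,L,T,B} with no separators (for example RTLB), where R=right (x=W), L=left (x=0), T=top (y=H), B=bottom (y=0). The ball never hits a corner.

Final position: (6,1/3)
Wall sequence: BRLTRLBR

1. t=1/2 → B at (11/2,0); v=(3,2)
2. t=1/6 → R at (6,1/3); v=(-3,2)
3. t=2 → L at (0,13/3); v=(3,2)
4. t=11/6 → T at (11/2,8); v=(3,-2)
5. t=1/6 → R at (6,23/3); v=(-3,-2)
6. t=2 → L at (0,11/3); v=(3,-2)
7. t=11/6 → B at (11/2,0); v=(3,2)
8. t=1/6 → R at (6,1/3); v=(-3,2)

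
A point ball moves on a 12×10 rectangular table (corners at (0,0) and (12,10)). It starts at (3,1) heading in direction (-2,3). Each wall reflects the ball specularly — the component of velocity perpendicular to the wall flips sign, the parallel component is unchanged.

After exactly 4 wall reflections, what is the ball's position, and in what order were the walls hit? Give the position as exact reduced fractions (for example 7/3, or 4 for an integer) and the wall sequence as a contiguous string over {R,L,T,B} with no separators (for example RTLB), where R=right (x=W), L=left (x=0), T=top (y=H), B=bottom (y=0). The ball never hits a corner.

Final position: (12,7/2)
Wall sequence: LTBR

1. t=3/2 → L at (0,11/2); v=(2,3)
2. t=3/2 → T at (3,10); v=(2,-3)
3. t=10/3 → B at (29/3,0); v=(2,3)
4. t=7/6 → R at (12,7/2); v=(-2,3)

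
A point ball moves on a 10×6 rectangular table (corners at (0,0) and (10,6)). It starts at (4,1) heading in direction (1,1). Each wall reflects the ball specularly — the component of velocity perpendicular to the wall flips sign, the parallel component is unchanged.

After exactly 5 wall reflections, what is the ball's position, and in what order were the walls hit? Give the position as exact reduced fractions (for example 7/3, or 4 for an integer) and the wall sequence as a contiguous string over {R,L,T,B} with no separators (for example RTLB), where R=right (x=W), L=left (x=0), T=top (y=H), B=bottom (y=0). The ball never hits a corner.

Final position: (1,6)
Wall sequence: TRBLT

1. t=5 → T at (9,6); v=(1,-1)
2. t=1 → R at (10,5); v=(-1,-1)
3. t=5 → B at (5,0); v=(-1,1)
4. t=5 → L at (0,5); v=(1,1)
5. t=1 → T at (1,6); v=(1,-1)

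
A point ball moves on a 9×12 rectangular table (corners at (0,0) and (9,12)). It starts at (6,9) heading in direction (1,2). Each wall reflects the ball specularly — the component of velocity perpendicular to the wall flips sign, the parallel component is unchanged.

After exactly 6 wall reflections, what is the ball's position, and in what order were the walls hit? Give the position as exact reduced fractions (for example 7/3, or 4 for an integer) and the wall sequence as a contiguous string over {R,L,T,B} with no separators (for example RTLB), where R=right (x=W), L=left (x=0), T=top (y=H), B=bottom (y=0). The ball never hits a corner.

Final position: (15/2,0)
Wall sequence: TRBLTB

1. t=3/2 → T at (15/2,12); v=(1,-2)
2. t=3/2 → R at (9,9); v=(-1,-2)
3. t=9/2 → B at (9/2,0); v=(-1,2)
4. t=9/2 → L at (0,9); v=(1,2)
5. t=3/2 → T at (3/2,12); v=(1,-2)
6. t=6 → B at (15/2,0); v=(1,2)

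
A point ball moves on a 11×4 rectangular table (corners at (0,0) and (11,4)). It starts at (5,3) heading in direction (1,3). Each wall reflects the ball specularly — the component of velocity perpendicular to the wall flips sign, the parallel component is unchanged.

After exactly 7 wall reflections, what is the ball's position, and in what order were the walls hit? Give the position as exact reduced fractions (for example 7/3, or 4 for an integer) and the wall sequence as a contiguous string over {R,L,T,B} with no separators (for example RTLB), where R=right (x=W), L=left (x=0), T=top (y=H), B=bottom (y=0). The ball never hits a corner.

Final position: (10,0)
Wall sequence: TBTBTRB

1. t=1/3 → T at (16/3,4); v=(1,-3)
2. t=4/3 → B at (20/3,0); v=(1,3)
3. t=4/3 → T at (8,4); v=(1,-3)
4. t=4/3 → B at (28/3,0); v=(1,3)
5. t=4/3 → T at (32/3,4); v=(1,-3)
6. t=1/3 → R at (11,3); v=(-1,-3)
7. t=1 → B at (10,0); v=(-1,3)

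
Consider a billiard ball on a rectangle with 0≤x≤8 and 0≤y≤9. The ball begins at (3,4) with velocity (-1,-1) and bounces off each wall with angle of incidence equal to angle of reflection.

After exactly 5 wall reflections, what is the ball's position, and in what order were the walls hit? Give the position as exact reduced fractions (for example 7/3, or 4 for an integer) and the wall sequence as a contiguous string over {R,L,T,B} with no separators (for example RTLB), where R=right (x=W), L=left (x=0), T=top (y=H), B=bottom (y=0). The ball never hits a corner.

1. t=3 → L at (0,1); v=(1,-1)
2. t=1 → B at (1,0); v=(1,1)
3. t=7 → R at (8,7); v=(-1,1)
4. t=2 → T at (6,9); v=(-1,-1)
5. t=6 → L at (0,3); v=(1,-1)

Final position: (0,3)
Wall sequence: LBRTL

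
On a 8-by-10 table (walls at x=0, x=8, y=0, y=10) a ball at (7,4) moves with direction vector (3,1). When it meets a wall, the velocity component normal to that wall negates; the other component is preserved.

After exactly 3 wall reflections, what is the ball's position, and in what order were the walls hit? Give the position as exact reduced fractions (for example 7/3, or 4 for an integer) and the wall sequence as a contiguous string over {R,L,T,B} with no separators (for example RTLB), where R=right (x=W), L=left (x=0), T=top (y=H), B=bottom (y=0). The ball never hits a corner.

1. t=1/3 → R at (8,13/3); v=(-3,1)
2. t=8/3 → L at (0,7); v=(3,1)
3. t=8/3 → R at (8,29/3); v=(-3,1)

Final position: (8,29/3)
Wall sequence: RLR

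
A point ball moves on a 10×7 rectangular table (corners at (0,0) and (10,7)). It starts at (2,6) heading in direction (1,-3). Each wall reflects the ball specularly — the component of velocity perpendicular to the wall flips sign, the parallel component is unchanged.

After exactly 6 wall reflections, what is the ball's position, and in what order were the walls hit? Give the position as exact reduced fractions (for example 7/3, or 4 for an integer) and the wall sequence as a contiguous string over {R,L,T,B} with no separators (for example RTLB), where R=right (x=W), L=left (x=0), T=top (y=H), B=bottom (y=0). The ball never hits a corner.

Final position: (20/3,0)
Wall sequence: BTBRTB

1. t=2 → B at (4,0); v=(1,3)
2. t=7/3 → T at (19/3,7); v=(1,-3)
3. t=7/3 → B at (26/3,0); v=(1,3)
4. t=4/3 → R at (10,4); v=(-1,3)
5. t=1 → T at (9,7); v=(-1,-3)
6. t=7/3 → B at (20/3,0); v=(-1,3)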